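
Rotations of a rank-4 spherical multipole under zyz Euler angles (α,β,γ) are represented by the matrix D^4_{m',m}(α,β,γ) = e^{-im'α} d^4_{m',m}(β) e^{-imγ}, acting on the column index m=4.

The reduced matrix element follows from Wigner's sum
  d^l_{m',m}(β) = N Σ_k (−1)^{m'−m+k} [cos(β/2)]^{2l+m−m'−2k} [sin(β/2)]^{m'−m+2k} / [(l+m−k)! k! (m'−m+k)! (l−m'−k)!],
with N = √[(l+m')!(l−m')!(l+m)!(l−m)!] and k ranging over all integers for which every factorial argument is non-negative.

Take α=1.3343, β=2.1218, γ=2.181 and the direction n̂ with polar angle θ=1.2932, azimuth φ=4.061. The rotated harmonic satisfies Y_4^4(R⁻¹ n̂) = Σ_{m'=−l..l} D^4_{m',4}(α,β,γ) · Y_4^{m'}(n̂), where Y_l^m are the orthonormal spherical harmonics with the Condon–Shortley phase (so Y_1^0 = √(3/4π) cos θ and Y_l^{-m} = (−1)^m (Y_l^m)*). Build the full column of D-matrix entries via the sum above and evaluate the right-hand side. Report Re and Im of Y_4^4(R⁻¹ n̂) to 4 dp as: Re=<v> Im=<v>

Re=-0.0027 Im=0.0178

Need the full column D^4_{m',4} for m'=−4..4 at α=1.3343, β=2.1218, γ=2.181.
cos(β/2)=0.488087, sin(β/2)=0.872795
d^4_{-4,4}: single k=8 term ⇒ +0.336743;  D = -0.326670+0.081747i
d^4_{-3,4}: single k=7 term ⇒ +0.532633;  D = +0.004640+0.532613i
d^4_{-2,4}: single k=6 term ⇒ +0.557246;  D = +0.542852+0.125838i
d^4_{-1,4}: single k=5 term ⇒ +0.440704;  D = +0.197339-0.394052i
d^4_{0,4}: single k=4 term ⇒ +0.275541;  D = -0.210607-0.177672i
d^4_{1,4}: single k=3 term ⇒ +0.137821;  D = -0.111077+0.081588i
d^4_{2,4}: single k=2 term ⇒ +0.054499;  D = +0.021073+0.050259i
d^4_{3,4}: single k=1 term ⇒ +0.016291;  D = +0.016081-0.002604i
d^4_{4,4}: single k=0 term ⇒ +0.003221;  D = +0.000244-0.003212i
Y_4^{m'}(θ=1.2932,φ=4.061) and Σ D·Y over m':
  (-0.3267+0.0817i)·(-0.3255+0.1933i)  (+0.0046+0.5326i)·(+0.2830+0.1141i)  (+0.5429+0.1258i)·(+0.0389+0.1415i)  (+0.1973-0.3941i)·(+0.1870-0.2453i)  (-0.2106-0.1777i)·(+0.0999+0.0000i)  (-0.1111+0.0816i)·(-0.1870-0.2453i)  (+0.0211+0.0503i)·(+0.0389-0.1415i)  (+0.0161-0.0026i)·(-0.2830+0.1141i)  (+0.0002-0.0032i)·(-0.3255-0.1933i)
Y_4^4(R⁻¹ n̂) = -0.002703+0.017844i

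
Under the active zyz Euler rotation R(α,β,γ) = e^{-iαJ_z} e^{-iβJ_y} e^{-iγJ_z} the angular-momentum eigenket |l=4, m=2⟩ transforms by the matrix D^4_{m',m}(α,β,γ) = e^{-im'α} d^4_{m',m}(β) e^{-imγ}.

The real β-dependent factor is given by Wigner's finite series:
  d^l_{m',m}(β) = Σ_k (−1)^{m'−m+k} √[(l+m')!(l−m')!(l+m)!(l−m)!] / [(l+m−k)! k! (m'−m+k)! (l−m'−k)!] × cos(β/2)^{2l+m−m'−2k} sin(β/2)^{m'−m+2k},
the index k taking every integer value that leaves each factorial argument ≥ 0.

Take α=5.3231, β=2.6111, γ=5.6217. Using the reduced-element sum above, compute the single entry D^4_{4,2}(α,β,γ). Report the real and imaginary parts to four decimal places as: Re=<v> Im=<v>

D^4_{4,2}(5.3231,2.6111,5.6217) = e^{-i·4·5.3231}·d^4_{4,2}(2.6111)·e^{-i·2·5.6217}. Compute d first:
c=cos(2.6111/2)=0.262147, s=sin(2.6111/2)=0.965028; N=√[40320·1·720·2]=7619.763776
k: max(0,(2)−(4))=0 … min(4+(2),4−(4))=0
  k=0: (−1)^2·7619.7638/(1440)·0.2621^6·0.9650^2 = +0.001599
d^4_{4,2}(2.6111) = +0.001599
Phases: e^{-i·(4)·5.3231}=-0.765648-0.643260i, e^{-i·(2)·5.6217}=+0.245297+0.969448i ⇒ D=+0.000697-0.001439i

Re=0.0007 Im=-0.0014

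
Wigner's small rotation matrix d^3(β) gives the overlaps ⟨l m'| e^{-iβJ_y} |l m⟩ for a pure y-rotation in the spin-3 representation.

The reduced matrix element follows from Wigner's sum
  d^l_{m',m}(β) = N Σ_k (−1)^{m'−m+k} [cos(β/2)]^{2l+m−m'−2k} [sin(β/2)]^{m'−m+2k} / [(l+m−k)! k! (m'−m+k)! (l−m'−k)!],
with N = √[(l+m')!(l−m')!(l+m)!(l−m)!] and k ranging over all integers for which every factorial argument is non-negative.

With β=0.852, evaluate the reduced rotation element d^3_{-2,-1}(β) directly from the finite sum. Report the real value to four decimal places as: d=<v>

d=0.4813

d^3_{-2,-1}(β=0.852) via Wigner's sum:
With c≡cos(β/2)=0.910626 and s≡sin(β/2)=0.413232, N=[1·120·2·24]^{1/2}=75.894664
The bounds max(0,m−m')=1 and min(l+m,l−m')=2 give 2 terms
  k=1: (−1)^0·75.8947/(24)·0.9106^5·0.4132^1 = +0.818264
  k=2: (−1)^1·75.8947/(12)·0.9106^3·0.4132^3 = -0.337001
d^3_{-2,-1}(0.852) = +0.818264 -0.337001 = +0.481264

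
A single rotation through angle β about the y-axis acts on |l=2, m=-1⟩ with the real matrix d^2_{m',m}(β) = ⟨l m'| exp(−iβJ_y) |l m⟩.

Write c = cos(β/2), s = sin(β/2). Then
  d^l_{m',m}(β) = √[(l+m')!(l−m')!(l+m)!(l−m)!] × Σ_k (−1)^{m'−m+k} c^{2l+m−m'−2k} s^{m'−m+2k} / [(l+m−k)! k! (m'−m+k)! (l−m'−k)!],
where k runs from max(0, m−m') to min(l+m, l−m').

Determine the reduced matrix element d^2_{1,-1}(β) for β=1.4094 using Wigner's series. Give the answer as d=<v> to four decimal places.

d=0.5545

d^2_{1,-1}(β=1.4094) via Wigner's sum:
With c≡cos(β/2)=0.761806 and s≡sin(β/2)=0.647805, N=[6·1·1·6]^{1/2}=6.000000
k∈{0,1} keeps every argument non-negative
  k=0: (−1)^2·6.0000/(2)·0.7618^2·0.6478^2 = +0.730632
  k=1: (−1)^3·6.0000/(6)·0.7618^0·0.6478^4 = -0.176108
d^2_{1,-1}(1.4094) = +0.730632 -0.176108 = +0.554525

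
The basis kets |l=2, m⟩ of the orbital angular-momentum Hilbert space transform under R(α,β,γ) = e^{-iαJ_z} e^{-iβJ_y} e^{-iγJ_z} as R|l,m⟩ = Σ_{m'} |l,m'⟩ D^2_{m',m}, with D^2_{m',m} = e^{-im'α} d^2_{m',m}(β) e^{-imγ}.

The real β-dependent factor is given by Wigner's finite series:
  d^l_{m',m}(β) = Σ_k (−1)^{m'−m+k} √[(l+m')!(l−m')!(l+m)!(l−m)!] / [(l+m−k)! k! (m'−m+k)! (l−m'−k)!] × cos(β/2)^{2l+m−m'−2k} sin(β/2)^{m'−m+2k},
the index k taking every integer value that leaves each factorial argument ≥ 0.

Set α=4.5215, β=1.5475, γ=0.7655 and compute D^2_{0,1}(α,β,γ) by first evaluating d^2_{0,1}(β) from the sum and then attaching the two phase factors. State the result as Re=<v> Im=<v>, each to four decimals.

Split into d^2_{0,1}(β=1.5475) × two z-phases.
With c≡cos(β/2)=0.715295 and s≡sin(β/2)=0.698823, N=[2·2·6·1]^{1/2}=4.898979
k: max(0,(1)−(0))=1 … min(2+(1),2−(0))=2
  k=1: (−1)^0·4.8990/(2)·0.7153^3·0.6988^1 = +0.626467
  k=2: (−1)^1·4.8990/(2)·0.7153^1·0.6988^3 = -0.597945
d^2_{0,1}(1.5475) = +0.626467 -0.597945 = +0.028522
Phases: e^{-i·(0)·4.5215}=+1.000000+0.000000i, e^{-i·(1)·0.7655}=+0.721036-0.692898i ⇒ D=+0.020565-0.019763i

Re=0.0206 Im=-0.0198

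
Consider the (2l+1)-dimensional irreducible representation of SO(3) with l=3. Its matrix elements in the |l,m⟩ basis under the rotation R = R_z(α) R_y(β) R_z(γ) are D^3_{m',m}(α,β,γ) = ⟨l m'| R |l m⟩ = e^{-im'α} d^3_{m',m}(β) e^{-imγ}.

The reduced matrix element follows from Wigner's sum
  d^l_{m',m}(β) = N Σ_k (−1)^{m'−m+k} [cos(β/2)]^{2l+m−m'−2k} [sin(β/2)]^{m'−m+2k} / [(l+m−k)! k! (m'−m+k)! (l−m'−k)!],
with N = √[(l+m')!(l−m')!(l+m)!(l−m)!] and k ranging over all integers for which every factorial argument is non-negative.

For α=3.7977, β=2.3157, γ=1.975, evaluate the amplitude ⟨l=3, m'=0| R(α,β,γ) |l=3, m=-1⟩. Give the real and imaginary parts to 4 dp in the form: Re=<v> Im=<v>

D^3_{0,-1}(3.7977,2.3157,1.975) = e^{-i·0·3.7977}·d^3_{0,-1}(2.3157)·e^{-i·-1·1.975}. Compute d first:
Half-angle: c=0.401310, s=0.915942. N=√(6·6·2·24)=41.569219
k∈{0,1,2} keeps every argument non-negative
  k=0: (−1)^1·41.5692/(12)·0.4013^5·0.9159^1 = -0.033026
  k=1: (−1)^2·41.5692/(4)·0.4013^3·0.9159^3 = +0.516126
  k=2: (−1)^3·41.5692/(12)·0.4013^1·0.9159^5 = -0.896213
d^3_{0,-1}(2.3157) = -0.033026 +0.516126 -0.896213 = -0.413113
Attach z-rotation phases: D = e^{-i(0)(3.7977)}·(-0.413113)·e^{-i(-1)(1.975)} = +0.162472-0.379823i

Re=0.1625 Im=-0.3798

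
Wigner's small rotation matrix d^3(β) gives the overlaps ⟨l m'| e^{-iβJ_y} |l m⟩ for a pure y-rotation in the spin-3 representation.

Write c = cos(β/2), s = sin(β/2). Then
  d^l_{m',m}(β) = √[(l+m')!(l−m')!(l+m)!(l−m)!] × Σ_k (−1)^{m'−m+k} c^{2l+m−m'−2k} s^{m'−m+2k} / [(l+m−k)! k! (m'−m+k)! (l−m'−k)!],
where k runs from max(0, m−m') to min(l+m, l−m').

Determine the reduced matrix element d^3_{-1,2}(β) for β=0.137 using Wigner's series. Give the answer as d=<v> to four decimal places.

d^3_{-1,2}(β=0.137) via Wigner's sum:
Half-angle: c=0.997655, s=0.068446. N=√(2·24·120·1)=75.894664
k: max(0,(2)−(-1))=3 … min(3+(2),3−(-1))=4
  k=3: (−1)^0·75.8947/(12)·0.9977^3·0.0684^3 = +0.002014
  k=4: (−1)^1·75.8947/(24)·0.9977^1·0.0684^5 = -0.000005
d^3_{-1,2}(0.137) = +0.002014 -0.000005 = +0.002009

d=0.0020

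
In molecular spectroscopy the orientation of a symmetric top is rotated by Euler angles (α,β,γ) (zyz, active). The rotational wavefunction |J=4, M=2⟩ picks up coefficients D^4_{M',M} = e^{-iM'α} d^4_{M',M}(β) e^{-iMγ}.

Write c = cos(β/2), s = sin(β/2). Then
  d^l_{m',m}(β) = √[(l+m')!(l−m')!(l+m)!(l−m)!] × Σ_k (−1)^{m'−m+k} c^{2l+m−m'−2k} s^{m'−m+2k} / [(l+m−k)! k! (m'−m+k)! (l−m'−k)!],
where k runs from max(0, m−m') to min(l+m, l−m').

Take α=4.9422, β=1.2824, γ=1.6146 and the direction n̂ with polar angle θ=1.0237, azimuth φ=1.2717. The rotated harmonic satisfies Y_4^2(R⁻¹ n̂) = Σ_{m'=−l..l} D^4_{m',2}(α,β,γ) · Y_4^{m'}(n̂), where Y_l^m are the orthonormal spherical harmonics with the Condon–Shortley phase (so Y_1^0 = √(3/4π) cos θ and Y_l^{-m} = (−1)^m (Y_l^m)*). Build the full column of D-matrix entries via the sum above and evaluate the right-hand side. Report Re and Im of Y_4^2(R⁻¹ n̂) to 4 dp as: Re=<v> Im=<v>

Re=-0.1038 Im=0.2525

Need the full column D^4_{m',2} for m'=−4..4 at α=4.9422, β=1.2824, γ=1.6146.
cos(β/2)=0.801379, sin(β/2)=0.598158
d^4_{-4,2}: single k=6 term ⇒ +0.155650;  D = -0.104856-0.115030i
d^4_{-3,2}: k∈[5..6] ⇒ +0.442360 -0.082151 = +0.360210;  D = +0.203932-0.296922i
d^4_{-2,2}: k∈[4..6] ⇒ +0.791962 -0.352980 +0.016388 = +0.455370;  D = +0.424221+0.165524i
d^4_{-1,2}: k∈[3..5] ⇒ +1.000346 -0.835983 +0.093150 = +0.257513;  D = -0.036496+0.254914i
d^4_{0,2}: k∈[2..4] ⇒ +0.899039 -1.335682 +0.279055 = -0.157588;  D = +0.156983-0.013788i
d^4_{1,2}: k∈[1..3] ⇒ +0.538661 -1.500519 +0.557322 = -0.404536;  D = +0.126262+0.384327i
d^4_{2,2}: k∈[0..2] ⇒ +0.170099 -1.137205 +0.791962 = -0.175144;  D = -0.149567+0.091131i
d^4_{3,2}: k∈[0..1] ⇒ -0.475055 +0.794000 = +0.318945;  D = +0.223636+0.227405i
d^4_{4,2}: single k=0 term ⇒ +0.501460;  D = -0.268043+0.423811i
Y_4^{m'}(θ=1.0237,φ=1.2717) and Σ D·Y over m':
  (-0.1049-0.1150i)·(+0.0861+0.2191i)  (+0.2039-0.2969i)·(-0.3170+0.2530i)  (+0.4242+0.1655i)·(-0.1803-0.1229i)  (-0.0365+0.2549i)·(-0.0685+0.2221i)  (+0.1570-0.0138i)·(-0.2703+0.0000i)  (+0.1263+0.3843i)·(+0.0685+0.2221i)  (-0.1496+0.0911i)·(-0.1803+0.1229i)  (+0.2236+0.2274i)·(+0.3170+0.2530i)  (-0.2680+0.4238i)·(+0.0861-0.2191i)
Y_4^2(R⁻¹ n̂) = -0.103839+0.252476i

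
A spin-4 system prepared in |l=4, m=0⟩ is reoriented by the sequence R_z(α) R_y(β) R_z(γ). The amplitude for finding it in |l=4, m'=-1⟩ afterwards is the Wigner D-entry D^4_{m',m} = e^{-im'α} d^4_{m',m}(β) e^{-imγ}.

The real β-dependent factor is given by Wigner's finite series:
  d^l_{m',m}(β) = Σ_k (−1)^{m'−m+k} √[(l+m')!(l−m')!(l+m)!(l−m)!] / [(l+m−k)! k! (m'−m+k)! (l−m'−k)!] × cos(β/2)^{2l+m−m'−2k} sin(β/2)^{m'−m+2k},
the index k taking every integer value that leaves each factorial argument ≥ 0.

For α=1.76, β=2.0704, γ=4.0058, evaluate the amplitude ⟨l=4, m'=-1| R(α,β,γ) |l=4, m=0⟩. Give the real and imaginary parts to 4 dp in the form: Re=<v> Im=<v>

Re=-0.0616 Im=0.3217

D^4_{-1,0}(1.76,2.0704,4.0058) = e^{-i·-1·1.76}·d^4_{-1,0}(2.0704)·e^{-i·0·4.0058}. Compute d first:
With c≡cos(β/2)=0.510354 and s≡sin(β/2)=0.859964, N=[6·120·24·24]^{1/2}=643.987578
k: max(0,(0)−(-1))=1 … min(4+(0),4−(-1))=4
  k=1: (−1)^0·643.9876/(144)·0.5104^7·0.8600^1 = +0.034681
  k=2: (−1)^1·643.9876/(24)·0.5104^5·0.8600^3 = -0.590834
  k=3: (−1)^2·643.9876/(24)·0.5104^3·0.8600^5 = +1.677580
  k=4: (−1)^3·643.9876/(144)·0.5104^1·0.8600^7 = -0.793871
d^4_{-1,0}(2.0704) = +0.034681 -0.590834 +1.677580 -0.793871 = +0.327557
Phases: e^{-i·(-1)·1.76}=-0.188077+0.982154i, e^{-i·(0)·4.0058}=+1.000000+0.000000i ⇒ D=-0.061606+0.321711i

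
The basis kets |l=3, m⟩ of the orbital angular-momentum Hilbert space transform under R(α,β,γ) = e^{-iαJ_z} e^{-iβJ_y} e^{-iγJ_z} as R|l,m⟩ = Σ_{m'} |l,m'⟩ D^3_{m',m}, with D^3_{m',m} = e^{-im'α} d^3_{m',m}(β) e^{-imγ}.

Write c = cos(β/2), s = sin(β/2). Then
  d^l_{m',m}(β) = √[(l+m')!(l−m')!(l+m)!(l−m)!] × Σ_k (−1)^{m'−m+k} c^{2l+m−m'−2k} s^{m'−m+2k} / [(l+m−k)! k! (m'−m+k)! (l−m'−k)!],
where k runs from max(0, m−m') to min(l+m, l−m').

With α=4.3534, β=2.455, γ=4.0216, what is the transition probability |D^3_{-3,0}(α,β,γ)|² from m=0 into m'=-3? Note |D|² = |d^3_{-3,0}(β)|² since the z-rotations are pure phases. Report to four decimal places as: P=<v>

P=0.0203

D^3_{-3,0}(4.3534,2.455,4.0216) = e^{-i·-3·4.3534}·d^3_{-3,0}(2.455)·e^{-i·0·4.0216}. Compute d first:
c=cos(2.455/2)=0.336593, s=sin(2.455/2)=0.941650; N=√[1·720·6·6]=160.996894
Admissible k: 3..3 (factorial args all ≥0)
  k=3: (−1)^0·160.9969/(36)·0.3366^3·0.9417^3 = +0.142396
d^3_{-3,0}(2.455) = +0.142396
|D^3_{-3,0}|² = |d^3_{-3,0}(β)|² = (+0.142396)² = 0.020277 (the z-rotation phases have unit modulus)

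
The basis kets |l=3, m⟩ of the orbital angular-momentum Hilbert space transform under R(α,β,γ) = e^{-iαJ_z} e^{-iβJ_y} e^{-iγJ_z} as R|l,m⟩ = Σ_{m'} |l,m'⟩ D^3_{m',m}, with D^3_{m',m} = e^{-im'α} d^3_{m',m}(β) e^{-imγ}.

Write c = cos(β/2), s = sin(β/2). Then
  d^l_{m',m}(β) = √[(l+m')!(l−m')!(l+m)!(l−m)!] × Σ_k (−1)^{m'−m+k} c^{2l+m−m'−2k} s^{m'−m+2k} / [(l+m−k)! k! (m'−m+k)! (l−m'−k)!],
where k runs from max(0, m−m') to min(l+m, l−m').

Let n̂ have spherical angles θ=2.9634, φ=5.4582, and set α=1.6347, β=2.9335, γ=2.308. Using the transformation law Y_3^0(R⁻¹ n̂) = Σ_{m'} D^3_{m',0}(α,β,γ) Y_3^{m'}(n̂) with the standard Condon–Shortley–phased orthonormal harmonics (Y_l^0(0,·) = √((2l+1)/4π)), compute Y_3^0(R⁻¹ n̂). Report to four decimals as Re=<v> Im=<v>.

Need the full column D^3_{m',0} for m'=−3..3 at α=1.6347, β=2.9335, γ=2.308.
cos(β/2)=0.103859, sin(β/2)=0.994592
d^3_{-3,0}: single k=3 term ⇒ +0.004929;  D = +0.000939-0.004839i
d^3_{-2,0}: k∈[2..3] ⇒ +0.000630 -0.057813 = -0.057183;  D = +0.056716+0.007288i
d^3_{-1,0}: k∈[1..3] ⇒ +0.000042 -0.011454 +0.350153 = +0.338741;  D = -0.021632+0.338049i
d^3_{0,0}: k∈[0..3] ⇒ +0.000001 -0.001036 +0.094997 -0.967988 = -0.874026;  D = -0.874026+0.000000i
d^3_{1,0}: k∈[0..2] ⇒ -0.000042 +0.011454 -0.350153 = -0.338741;  D = +0.021632+0.338049i
d^3_{2,0}: k∈[0..1] ⇒ +0.000630 -0.057813 = -0.057183;  D = +0.056716-0.007288i
d^3_{3,0}: single k=0 term ⇒ -0.004929;  D = -0.000939-0.004839i
Y_3^{m'}(θ=2.9634,φ=5.4582) and Σ D·Y over m':
  (+0.0009-0.0048i)·(-0.0018+0.0014i)  (+0.0567+0.0073i)·(+0.0025-0.0315i)  (-0.0216+0.3380i)·(+0.1494+0.1617i)  (-0.8740+0.0000i)·(-0.6768+0.0000i)  (+0.0216+0.3380i)·(-0.1494+0.1617i)  (+0.0567-0.0073i)·(+0.0025+0.0315i)  (-0.0009-0.0048i)·(+0.0018+0.0014i)
Y_3^0(R⁻¹ n̂) = +0.476542-0.000000i

Re=0.4765 Im=0.0000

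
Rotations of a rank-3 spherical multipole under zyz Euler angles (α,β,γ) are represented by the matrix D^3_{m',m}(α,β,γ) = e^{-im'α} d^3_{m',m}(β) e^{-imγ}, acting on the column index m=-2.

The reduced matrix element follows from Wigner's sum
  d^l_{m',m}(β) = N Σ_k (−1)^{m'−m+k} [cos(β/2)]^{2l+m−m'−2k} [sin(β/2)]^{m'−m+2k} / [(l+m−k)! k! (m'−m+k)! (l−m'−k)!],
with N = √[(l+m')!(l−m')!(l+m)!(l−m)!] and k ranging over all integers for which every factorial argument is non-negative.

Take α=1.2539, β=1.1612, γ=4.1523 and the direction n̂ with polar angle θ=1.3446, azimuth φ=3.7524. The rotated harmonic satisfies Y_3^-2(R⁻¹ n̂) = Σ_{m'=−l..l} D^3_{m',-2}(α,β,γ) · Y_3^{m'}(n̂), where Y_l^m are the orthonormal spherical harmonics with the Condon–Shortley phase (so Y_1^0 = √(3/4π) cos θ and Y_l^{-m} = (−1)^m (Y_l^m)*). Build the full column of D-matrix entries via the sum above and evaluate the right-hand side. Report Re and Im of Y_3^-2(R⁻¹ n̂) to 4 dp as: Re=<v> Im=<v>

Need the full column D^3_{m',-2} for m'=−3..3 at α=1.2539, β=1.1612, γ=4.1523.
cos(β/2)=0.836134, sin(β/2)=0.548526
d^3_{-3,-2}: single k=1 term ⇒ +0.549100;  D = +0.481862-0.263286i
d^3_{-2,-2}: k∈[0..1] ⇒ +0.341707 -0.735304 = -0.393597;  D = +0.071694+0.387012i
d^3_{-1,-2}: k∈[0..1] ⇒ -0.708885 +0.610166 = -0.098719;  D = +0.097837+0.013162i
d^3_{0,-2}: k∈[0..1] ⇒ +0.805485 -0.346657 = +0.458828;  D = -0.199830+0.413027i
d^3_{1,-2}: k∈[0..1] ⇒ -0.610166 +0.131299 = -0.478867;  D = -0.344611-0.332501i
d^3_{2,-2}: k∈[0..1] ⇒ +0.316453 -0.027238 = +0.289215;  D = +0.255674-0.135189i
d^3_{3,-2}: single k=0 term ⇒ -0.101704;  D = +0.017155+0.100246i
Y_3^{m'}(θ=1.3446,φ=3.7524) and Σ D·Y over m':
  (+0.4819-0.2633i)·(+0.0999+0.3730i)  (+0.0717+0.3870i)·(+0.0745-0.2045i)  (+0.0978+0.0132i)·(+0.1931-0.1352i)  (-0.1998+0.4130i)·(-0.2300+0.0000i)  (-0.3446-0.3325i)·(-0.1931-0.1352i)  (+0.2557-0.1352i)·(+0.0745+0.2045i)  (+0.0172+0.1002i)·(-0.0999+0.3730i)
Y_3^-2(R⁻¹ n̂) = +0.326653+0.211321i

Re=0.3267 Im=0.2113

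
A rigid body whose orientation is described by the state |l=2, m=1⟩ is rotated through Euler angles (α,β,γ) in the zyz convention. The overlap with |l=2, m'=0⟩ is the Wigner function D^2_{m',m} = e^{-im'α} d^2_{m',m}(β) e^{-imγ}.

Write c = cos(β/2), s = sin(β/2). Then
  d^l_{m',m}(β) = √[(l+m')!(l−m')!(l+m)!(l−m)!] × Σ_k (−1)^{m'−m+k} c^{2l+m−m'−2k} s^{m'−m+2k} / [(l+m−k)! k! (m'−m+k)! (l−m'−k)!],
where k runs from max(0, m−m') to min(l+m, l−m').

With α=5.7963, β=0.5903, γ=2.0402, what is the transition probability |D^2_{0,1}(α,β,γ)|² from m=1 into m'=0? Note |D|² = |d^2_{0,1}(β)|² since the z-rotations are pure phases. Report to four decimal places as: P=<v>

P=0.3207

D^2_{0,1}(5.7963,0.5903,2.0402) = e^{-i·0·5.7963}·d^2_{0,1}(0.5903)·e^{-i·1·2.0402}. Compute d first:
c=cos(0.5903/2)=0.956759, s=sin(0.5903/2)=0.290883; N=√[2·2·6·1]=4.898979
k: max(0,(1)−(0))=1 … min(2+(1),2−(0))=2
  k=1: (−1)^0·4.8990/(2)·0.9568^3·0.2909^1 = +0.624024
  k=2: (−1)^1·4.8990/(2)·0.9568^1·0.2909^3 = -0.057681
d^2_{0,1}(0.5903) = +0.624024 -0.057681 = +0.566343
|D^2_{0,1}|² = |d^2_{0,1}(β)|² = (+0.566343)² = 0.320745 (the z-rotation phases have unit modulus)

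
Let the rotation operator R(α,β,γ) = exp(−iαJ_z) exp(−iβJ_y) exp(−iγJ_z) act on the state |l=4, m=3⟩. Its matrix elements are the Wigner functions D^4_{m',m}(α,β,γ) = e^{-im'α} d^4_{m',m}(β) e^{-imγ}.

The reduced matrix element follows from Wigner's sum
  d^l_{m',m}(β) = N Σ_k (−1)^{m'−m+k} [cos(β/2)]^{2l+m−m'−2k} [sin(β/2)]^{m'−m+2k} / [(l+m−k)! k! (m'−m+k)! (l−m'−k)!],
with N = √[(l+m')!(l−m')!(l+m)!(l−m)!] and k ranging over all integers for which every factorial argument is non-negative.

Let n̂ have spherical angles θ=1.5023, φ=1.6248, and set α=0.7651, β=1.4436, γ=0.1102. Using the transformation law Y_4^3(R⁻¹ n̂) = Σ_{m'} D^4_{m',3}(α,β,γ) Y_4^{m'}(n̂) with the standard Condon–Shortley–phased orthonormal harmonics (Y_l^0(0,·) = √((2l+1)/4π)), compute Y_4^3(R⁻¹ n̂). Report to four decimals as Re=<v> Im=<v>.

Re=0.1343 Im=0.3276

Need the full column D^4_{m',3} for m'=−4..4 at α=0.7651, β=1.4436, γ=0.1102.
cos(β/2)=0.750618, sin(β/2)=0.660737
d^4_{-4,3}: single k=7 term ⇒ +0.116725;  D = -0.106967+0.046719i
d^4_{-3,3}: k∈[6..7] ⇒ +0.328176 -0.036327 = +0.291849;  D = -0.112011+0.269499i
d^4_{-2,3}: k∈[5..6] ⇒ +0.597839 -0.154413 = +0.443426;  D = +0.160844+0.413226i
d^4_{-1,3}: k∈[4..5] ⇒ +0.800402 -0.372117 = +0.428285;  D = +0.388489+0.180290i
d^4_{0,3}: k∈[3..4] ⇒ +0.813286 -0.630178 = +0.183109;  D = +0.173193-0.059439i
d^4_{1,3}: k∈[2..3] ⇒ +0.619783 -0.800402 = -0.180619;  D = -0.082619+0.160615i
d^4_{2,3}: k∈[1..2] ⇒ +0.331913 -0.771551 = -0.439638;  D = +0.125717+0.421280i
d^4_{3,3}: k∈[0..1] ⇒ +0.100774 -0.546597 = -0.445823;  D = +0.387844+0.219852i
d^4_{4,3}: single k=0 term ⇒ -0.250902;  D = +0.243139-0.061930i
Y_4^{m'}(θ=1.5023,φ=1.6248) and Σ D·Y over m':
  (-0.1070+0.0467i)·(+0.4282-0.0940i)  (-0.1120+0.2695i)·(+0.0137+0.0840i)  (+0.1608+0.4132i)·(+0.3202-0.0347i)  (+0.3885+0.1803i)·(+0.0052+0.0957i)  (+0.1732-0.0594i)·(+0.3026+0.0000i)  (-0.0826+0.1606i)·(-0.0052+0.0957i)  (+0.1257+0.4213i)·(+0.3202+0.0347i)  (+0.3878+0.2199i)·(-0.0137+0.0840i)  (+0.2431-0.0619i)·(+0.4282+0.0940i)
Y_4^3(R⁻¹ n̂) = +0.134257+0.327573i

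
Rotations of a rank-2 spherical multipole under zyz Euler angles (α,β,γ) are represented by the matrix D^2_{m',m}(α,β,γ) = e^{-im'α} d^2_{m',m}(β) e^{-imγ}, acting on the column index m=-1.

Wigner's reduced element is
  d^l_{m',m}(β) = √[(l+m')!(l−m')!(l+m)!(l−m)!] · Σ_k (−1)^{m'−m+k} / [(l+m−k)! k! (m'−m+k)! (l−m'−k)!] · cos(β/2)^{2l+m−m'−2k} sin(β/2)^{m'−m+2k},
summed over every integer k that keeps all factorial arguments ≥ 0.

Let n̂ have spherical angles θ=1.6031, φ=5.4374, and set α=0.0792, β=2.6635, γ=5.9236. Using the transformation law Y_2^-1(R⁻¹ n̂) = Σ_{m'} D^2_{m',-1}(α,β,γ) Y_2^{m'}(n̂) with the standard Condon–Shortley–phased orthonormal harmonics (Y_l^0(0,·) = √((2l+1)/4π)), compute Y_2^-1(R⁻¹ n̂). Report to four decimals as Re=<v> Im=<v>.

Re=-0.0484 Im=0.2194

Need the full column D^2_{m',-1} for m'=−2..2 at α=0.0792, β=2.6635, γ=5.9236.
cos(β/2)=0.236776, sin(β/2)=0.971564
d^2_{-2,-1}: single k=1 term ⇒ +0.025794;  D = +0.025274-0.005154i
d^2_{-1,-1}: k∈[0..1] ⇒ +0.003143 -0.158760 = -0.155617;  D = -0.149540+0.043063i
d^2_{0,-1}: k∈[0..1] ⇒ -0.031591 +0.531898 = +0.500307;  D = +0.468309-0.176051i
d^2_{1,-1}: k∈[0..1] ⇒ +0.158760 -0.891017 = -0.732257;  D = -0.662889+0.311092i
d^2_{2,-1}: single k=0 term ⇒ -0.434293;  D = -0.377322+0.215032i
Y_2^{m'}(θ=1.6031,φ=5.4374) and Σ D·Y over m':
  (+0.0253-0.0052i)·(-0.0465+0.3831i)  (-0.1495+0.0431i)·(-0.0165-0.0187i)  (+0.4683-0.1761i)·(-0.3144+0.0000i)  (-0.6629+0.3111i)·(+0.0165-0.0187i)  (-0.3773+0.2150i)·(-0.0465-0.3831i)
Y_2^-1(R⁻¹ n̂) = -0.048406+0.219410i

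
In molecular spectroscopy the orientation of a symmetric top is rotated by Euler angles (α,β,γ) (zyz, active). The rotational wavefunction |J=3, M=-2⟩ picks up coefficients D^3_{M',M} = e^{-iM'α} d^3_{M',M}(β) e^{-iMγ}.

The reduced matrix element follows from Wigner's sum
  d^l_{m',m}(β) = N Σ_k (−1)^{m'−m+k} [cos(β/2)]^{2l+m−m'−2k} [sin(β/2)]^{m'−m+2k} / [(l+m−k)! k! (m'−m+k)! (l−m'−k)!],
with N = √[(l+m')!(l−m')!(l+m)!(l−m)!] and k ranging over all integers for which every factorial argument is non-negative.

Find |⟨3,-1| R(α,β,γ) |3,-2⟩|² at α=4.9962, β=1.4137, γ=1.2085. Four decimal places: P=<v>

P=0.0574

First d^3_{-1,-2}(β=1.4137), then the phase factors e^{-i(-1)α} and e^{-i(-2)γ}:
Half-angle: c=0.760411, s=0.649442. N=√(2·24·1·120)=75.894664
The bounds max(0,m−m')=0 and min(l+m,l−m')=1 give 2 terms
  k=0: (−1)^1·75.8947/(24)·0.7604^5·0.6494^1 = -0.522136
  k=1: (−1)^2·75.8947/(12)·0.7604^3·0.6494^3 = +0.761722
d^3_{-1,-2}(1.4137) = -0.522136 +0.761722 = +0.239586
|D^3_{-1,-2}|² = |d^3_{-1,-2}(β)|² = (+0.239586)² = 0.057402 (the z-rotation phases have unit modulus)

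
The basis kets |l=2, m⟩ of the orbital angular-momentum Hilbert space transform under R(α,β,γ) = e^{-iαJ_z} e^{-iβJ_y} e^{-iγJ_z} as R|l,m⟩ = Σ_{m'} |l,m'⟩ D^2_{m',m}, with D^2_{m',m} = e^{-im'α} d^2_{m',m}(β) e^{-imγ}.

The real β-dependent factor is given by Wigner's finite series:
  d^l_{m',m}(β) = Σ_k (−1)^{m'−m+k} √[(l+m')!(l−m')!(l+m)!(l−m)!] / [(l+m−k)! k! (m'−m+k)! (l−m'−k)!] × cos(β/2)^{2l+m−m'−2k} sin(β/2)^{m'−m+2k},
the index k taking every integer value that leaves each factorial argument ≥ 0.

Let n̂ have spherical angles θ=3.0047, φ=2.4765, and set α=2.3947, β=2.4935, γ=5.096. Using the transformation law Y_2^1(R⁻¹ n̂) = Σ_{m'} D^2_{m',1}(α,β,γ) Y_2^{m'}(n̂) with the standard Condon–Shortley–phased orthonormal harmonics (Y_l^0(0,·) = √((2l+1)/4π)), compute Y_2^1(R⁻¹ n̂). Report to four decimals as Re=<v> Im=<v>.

Re=-0.1165 Im=-0.3086

Need the full column D^2_{m',1} for m'=−2..2 at α=2.3947, β=2.4935, γ=5.096.
cos(β/2)=0.318405, sin(β/2)=0.947955
d^2_{-2,1}: single k=3 term ⇒ +0.542466;  D = +0.517168-0.163727i
d^2_{-1,1}: k∈[2..3] ⇒ +0.273310 -0.807515 = -0.534205;  D = +0.483256+0.227680i
d^2_{0,1}: k∈[1..2] ⇒ +0.074955 -0.664383 = -0.589427;  D = -0.220606-0.546587i
d^2_{1,1}: k∈[0..1] ⇒ +0.010278 -0.273310 = -0.263032;  D = -0.093467+0.245865i
d^2_{2,1}: single k=0 term ⇒ -0.061201;  D = +0.054822-0.027204i
Y_2^{m'}(θ=3.0047,φ=2.4765) and Σ D·Y over m':
  (+0.5172-0.1637i)·(+0.0017+0.0070i)  (+0.4833+0.2277i)·(+0.0822+0.0645i)  (-0.2206-0.5466i)·(+0.6132+0.0000i)  (-0.0935+0.2459i)·(-0.0822+0.0645i)  (+0.0548-0.0272i)·(+0.0017-0.0070i)
Y_2^1(R⁻¹ n̂) = -0.116460-0.308615i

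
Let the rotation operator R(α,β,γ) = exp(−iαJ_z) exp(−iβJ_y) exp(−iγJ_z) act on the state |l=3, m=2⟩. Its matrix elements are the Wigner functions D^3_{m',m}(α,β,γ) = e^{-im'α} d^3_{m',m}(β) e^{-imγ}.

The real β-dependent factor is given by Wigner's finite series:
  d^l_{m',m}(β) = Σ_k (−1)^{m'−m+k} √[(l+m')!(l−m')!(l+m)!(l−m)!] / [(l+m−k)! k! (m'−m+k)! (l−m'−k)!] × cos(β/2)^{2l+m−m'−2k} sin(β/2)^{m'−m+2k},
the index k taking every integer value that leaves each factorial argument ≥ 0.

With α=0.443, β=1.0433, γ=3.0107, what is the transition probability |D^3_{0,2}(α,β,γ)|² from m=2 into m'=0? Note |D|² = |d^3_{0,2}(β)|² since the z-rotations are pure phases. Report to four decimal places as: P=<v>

D^3_{0,2}(0.443,1.0433,3.0107) = e^{-i·0·0.443}·d^3_{0,2}(1.0433)·e^{-i·2·3.0107}. Compute d first:
Half-angle: c=0.866998, s=0.498311. N=√(6·6·120·1)=65.726707
Admissible k: 2..3 (factorial args all ≥0)
  k=2: (−1)^0·65.7267/(12)·0.8670^4·0.4983^2 = +0.768484
  k=3: (−1)^1·65.7267/(12)·0.8670^2·0.4983^4 = -0.253863
d^3_{0,2}(1.0433) = +0.768484 -0.253863 = +0.514621
|D^3_{0,2}|² = |d^3_{0,2}(β)|² = (+0.514621)² = 0.264834 (the z-rotation phases have unit modulus)

P=0.2648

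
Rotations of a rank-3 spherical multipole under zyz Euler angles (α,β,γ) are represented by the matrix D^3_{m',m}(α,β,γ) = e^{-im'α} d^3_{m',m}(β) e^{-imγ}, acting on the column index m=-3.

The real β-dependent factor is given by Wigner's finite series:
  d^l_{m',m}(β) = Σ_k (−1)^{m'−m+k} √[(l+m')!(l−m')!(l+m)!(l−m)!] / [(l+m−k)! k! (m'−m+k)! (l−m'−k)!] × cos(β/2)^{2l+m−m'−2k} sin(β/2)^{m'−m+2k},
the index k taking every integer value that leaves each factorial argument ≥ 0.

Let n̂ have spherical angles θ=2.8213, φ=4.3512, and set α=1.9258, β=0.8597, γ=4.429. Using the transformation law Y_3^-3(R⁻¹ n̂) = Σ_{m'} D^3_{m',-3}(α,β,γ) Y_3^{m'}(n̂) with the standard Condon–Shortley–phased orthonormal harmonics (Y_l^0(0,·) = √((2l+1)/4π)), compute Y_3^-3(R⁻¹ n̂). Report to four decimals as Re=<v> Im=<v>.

Re=0.0855 Im=-0.0296

Need the full column D^3_{m',-3} for m'=−3..3 at α=1.9258, β=0.8597, γ=4.429.
cos(β/2)=0.909028, sin(β/2)=0.416734
d^3_{-3,-3}: single k=0 term ⇒ +0.564241;  D = +0.551269+0.120293i
d^3_{-2,-3}: single k=0 term ⇒ -0.633610;  D = +0.088516+0.627397i
d^3_{-1,-3}: single k=0 term ⇒ +0.459276;  D = -0.404113+0.218237i
d^3_{0,-3}: single k=0 term ⇒ -0.243123;  D = -0.182680-0.160426i
d^3_{1,-3}: single k=0 term ⇒ +0.096525;  D = +0.034511-0.090144i
d^3_{2,-3}: single k=0 term ⇒ -0.027987;  D = +0.027985+0.000297i
d^3_{3,-3}: single k=0 term ⇒ +0.005238;  D = +0.001768+0.004930i
Y_3^{m'}(θ=2.8213,φ=4.3512) and Σ D·Y over m':
  (+0.5513+0.1203i)·(+0.0115-0.0061i)  (+0.0885+0.6274i)·(+0.0721+0.0636i)  (-0.4041+0.2182i)·(-0.1260+0.3336i)  (-0.1827-0.1604i)·(-0.5328+0.0000i)  (+0.0345-0.0901i)·(+0.1260+0.3336i)  (+0.0280+0.0003i)·(+0.0721-0.0636i)  (+0.0018+0.0049i)·(-0.0115-0.0061i)
Y_3^-3(R⁻¹ n̂) = +0.085506-0.029579i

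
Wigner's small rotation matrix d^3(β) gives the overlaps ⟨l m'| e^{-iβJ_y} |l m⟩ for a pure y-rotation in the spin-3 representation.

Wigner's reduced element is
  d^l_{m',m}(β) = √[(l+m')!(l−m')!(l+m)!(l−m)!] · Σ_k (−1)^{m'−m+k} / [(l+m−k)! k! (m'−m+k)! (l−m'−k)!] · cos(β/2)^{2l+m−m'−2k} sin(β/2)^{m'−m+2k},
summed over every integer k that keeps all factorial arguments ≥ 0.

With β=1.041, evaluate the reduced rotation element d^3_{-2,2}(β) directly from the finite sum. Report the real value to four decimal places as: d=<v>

d=0.2151

d^3_{-2,2}(β=1.041) via Wigner's sum:
c=cos(1.041/2)=0.867571, s=sin(1.041/2)=0.497314; N=√[1·120·120·1]=120.000000
k: max(0,(2)−(-2))=4 … min(3+(2),3−(-2))=5
  k=4: (−1)^0·120.0000/(24)·0.8676^2·0.4973^4 = +0.230198
  k=5: (−1)^1·120.0000/(120)·0.8676^0·0.4973^6 = -0.015128
d^3_{-2,2}(1.041) = +0.230198 -0.015128 = +0.215070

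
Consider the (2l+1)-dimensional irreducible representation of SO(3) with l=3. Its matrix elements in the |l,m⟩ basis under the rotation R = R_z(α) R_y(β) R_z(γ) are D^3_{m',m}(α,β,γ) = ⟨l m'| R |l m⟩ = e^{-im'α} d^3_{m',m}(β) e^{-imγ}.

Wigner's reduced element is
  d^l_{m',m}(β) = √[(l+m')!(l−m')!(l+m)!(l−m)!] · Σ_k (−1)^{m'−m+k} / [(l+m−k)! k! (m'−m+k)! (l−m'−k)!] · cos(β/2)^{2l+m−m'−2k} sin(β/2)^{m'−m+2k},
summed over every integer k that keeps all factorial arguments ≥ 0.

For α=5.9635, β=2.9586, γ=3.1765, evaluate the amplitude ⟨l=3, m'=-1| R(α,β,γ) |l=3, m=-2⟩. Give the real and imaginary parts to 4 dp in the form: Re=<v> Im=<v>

D^3_{-1,-2}(5.9635,2.9586,3.1765) = e^{-i·-1·5.9635}·d^3_{-1,-2}(2.9586)·e^{-i·-2·3.1765}. Compute d first:
With c≡cos(β/2)=0.091369 and s≡sin(β/2)=0.995817, N=[2·24·1·120]^{1/2}=75.894664
k∈{0,1} keeps every argument non-negative
  k=0: (−1)^1·75.8947/(24)·0.0914^5·0.9958^1 = -0.000020
  k=1: (−1)^2·75.8947/(12)·0.0914^3·0.9958^3 = +0.004764
d^3_{-1,-2}(2.9586) = -0.000020 +0.004764 = +0.004744
D = (+0.949334-0.314268i)·(+0.004744)·(+0.997564+0.069758i) = +0.004597-0.001173i

Re=0.0046 Im=-0.0012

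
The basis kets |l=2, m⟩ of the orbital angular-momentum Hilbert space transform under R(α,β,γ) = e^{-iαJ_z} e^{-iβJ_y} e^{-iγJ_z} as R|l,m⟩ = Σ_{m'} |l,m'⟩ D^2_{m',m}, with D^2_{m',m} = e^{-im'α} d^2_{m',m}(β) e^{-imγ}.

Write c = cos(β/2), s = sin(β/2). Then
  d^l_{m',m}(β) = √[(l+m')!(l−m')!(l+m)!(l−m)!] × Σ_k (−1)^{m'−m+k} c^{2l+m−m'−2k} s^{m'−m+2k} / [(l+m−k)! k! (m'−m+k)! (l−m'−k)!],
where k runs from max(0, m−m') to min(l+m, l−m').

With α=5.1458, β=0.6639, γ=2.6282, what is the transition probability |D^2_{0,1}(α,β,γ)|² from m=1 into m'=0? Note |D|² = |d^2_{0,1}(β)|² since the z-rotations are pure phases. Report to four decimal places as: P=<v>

P=0.3533

Split into d^2_{0,1}(β=0.6639) × two z-phases.
Half-angle: c=0.945409, s=0.325887. N=√(2·2·6·1)=4.898979
The bounds max(0,m−m')=1 and min(l+m,l−m')=2 give 2 terms
  k=1: (−1)^0·4.8990/(2)·0.9454^3·0.3259^1 = +0.674531
  k=2: (−1)^1·4.8990/(2)·0.9454^1·0.3259^3 = -0.080149
d^2_{0,1}(0.6639) = +0.674531 -0.080149 = +0.594382
|D^2_{0,1}|² = |d^2_{0,1}(β)|² = (+0.594382)² = 0.353290 (the z-rotation phases have unit modulus)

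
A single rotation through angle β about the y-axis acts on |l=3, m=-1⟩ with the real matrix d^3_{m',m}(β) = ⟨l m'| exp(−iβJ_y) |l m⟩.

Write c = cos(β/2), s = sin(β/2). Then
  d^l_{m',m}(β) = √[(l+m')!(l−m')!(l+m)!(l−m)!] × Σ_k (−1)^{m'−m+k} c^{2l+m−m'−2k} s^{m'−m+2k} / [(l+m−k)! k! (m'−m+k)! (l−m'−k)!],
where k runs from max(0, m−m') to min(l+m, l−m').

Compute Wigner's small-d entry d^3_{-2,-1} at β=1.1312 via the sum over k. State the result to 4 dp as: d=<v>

d^3_{-2,-1}(β=1.1312) via Wigner's sum:
Half-angle: c=0.844267, s=0.535922. N=√(1·120·2·24)=75.894664
k: max(0,(-1)−(-2))=1 … min(3+(-1),3−(-2))=2
  k=1: (−1)^0·75.8947/(24)·0.8443^5·0.5359^1 = +0.726945
  k=2: (−1)^1·75.8947/(12)·0.8443^3·0.5359^3 = -0.585835
d^3_{-2,-1}(1.1312) = +0.726945 -0.585835 = +0.141110

d=0.1411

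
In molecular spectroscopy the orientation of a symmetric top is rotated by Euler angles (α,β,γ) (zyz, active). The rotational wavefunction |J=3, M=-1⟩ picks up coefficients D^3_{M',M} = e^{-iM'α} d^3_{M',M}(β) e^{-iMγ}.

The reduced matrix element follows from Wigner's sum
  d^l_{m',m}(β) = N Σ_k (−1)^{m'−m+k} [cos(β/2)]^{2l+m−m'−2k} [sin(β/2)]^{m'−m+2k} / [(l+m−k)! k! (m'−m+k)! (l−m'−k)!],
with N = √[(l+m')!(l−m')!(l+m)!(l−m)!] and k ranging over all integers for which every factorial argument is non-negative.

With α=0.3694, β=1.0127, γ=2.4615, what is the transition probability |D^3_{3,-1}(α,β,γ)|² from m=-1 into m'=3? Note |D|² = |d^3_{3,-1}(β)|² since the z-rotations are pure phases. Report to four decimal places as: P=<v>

First d^3_{3,-1}(β=1.0127), then the phase factors e^{-i(3)α} and e^{-i(-1)γ}:
Half-angle: c=0.874521, s=0.484988. N=√(720·1·2·24)=185.903201
The bounds max(0,m−m')=0 and min(l+m,l−m')=0 give 1 term
  k=0: (−1)^4·185.9032/(48)·0.8745^2·0.4850^4 = +0.163874
d^3_{3,-1}(1.0127) = +0.163874
|D^3_{3,-1}|² = |d^3_{3,-1}(β)|² = (+0.163874)² = 0.026855 (the z-rotation phases have unit modulus)

P=0.0269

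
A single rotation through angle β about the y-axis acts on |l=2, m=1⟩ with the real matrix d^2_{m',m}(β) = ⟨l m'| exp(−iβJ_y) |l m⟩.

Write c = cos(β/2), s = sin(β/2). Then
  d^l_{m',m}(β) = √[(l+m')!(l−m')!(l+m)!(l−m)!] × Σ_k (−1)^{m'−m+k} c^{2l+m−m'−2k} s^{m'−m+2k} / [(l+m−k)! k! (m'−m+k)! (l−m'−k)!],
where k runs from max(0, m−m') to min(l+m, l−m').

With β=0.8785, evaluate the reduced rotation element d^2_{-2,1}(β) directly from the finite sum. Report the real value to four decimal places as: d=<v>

d^2_{-2,1}(β=0.8785) via Wigner's sum:
With c≡cos(β/2)=0.905071 and s≡sin(β/2)=0.425261, N=[1·24·6·1]^{1/2}=12.000000
k∈{3} keeps every argument non-negative
  k=3: (−1)^0·12.0000/(6)·0.9051^1·0.4253^3 = +0.139213
d^2_{-2,1}(0.8785) = +0.139213

d=0.1392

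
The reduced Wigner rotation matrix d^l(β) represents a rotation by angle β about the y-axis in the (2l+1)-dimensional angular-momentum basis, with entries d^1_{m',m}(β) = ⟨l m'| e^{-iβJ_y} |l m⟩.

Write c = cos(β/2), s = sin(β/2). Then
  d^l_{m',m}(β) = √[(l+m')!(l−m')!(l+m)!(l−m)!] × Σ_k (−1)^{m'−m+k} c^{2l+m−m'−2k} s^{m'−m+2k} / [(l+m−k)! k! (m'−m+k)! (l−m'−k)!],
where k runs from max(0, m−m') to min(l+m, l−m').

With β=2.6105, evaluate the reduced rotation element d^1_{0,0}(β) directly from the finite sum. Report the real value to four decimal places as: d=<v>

d^1_{0,0}(β=2.6105) via Wigner's sum:
Half-angle: c=0.262436, s=0.964949. N=√(1·1·1·1)=1.000000
Admissible k: 0..1 (factorial args all ≥0)
  k=0: (−1)^0·1.0000/(1)·0.2624^2·0.9649^0 = +0.068873
  k=1: (−1)^1·1.0000/(1)·0.2624^0·0.9649^2 = -0.931127
d^1_{0,0}(2.6105) = +0.068873 -0.931127 = -0.862254

d=-0.8623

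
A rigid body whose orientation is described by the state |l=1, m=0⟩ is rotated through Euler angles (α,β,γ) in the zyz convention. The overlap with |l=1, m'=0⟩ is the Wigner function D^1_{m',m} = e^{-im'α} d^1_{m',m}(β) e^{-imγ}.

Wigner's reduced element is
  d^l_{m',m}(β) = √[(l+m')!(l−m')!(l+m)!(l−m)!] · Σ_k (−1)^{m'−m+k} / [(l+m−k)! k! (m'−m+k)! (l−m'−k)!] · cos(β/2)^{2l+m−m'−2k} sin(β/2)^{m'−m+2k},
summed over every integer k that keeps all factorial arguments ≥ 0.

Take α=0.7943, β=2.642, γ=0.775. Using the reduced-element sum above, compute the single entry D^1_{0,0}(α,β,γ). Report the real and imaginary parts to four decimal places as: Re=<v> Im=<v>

Split into d^1_{0,0}(β=2.642) × two z-phases.
With c≡cos(β/2)=0.247207 and s≡sin(β/2)=0.968963, N=[1·1·1·1]^{1/2}=1.000000
Admissible k: 0..1 (factorial args all ≥0)
  k=0: (−1)^0·1.0000/(1)·0.2472^2·0.9690^0 = +0.061111
  k=1: (−1)^1·1.0000/(1)·0.2472^0·0.9690^2 = -0.938889
d^1_{0,0}(2.642) = +0.061111 -0.938889 = -0.877778
Phases: e^{-i·(0)·0.7943}=+1.000000+0.000000i, e^{-i·(0)·0.775}=+1.000000+0.000000i ⇒ D=-0.877778+0.000000i

Re=-0.8778 Im=0.0000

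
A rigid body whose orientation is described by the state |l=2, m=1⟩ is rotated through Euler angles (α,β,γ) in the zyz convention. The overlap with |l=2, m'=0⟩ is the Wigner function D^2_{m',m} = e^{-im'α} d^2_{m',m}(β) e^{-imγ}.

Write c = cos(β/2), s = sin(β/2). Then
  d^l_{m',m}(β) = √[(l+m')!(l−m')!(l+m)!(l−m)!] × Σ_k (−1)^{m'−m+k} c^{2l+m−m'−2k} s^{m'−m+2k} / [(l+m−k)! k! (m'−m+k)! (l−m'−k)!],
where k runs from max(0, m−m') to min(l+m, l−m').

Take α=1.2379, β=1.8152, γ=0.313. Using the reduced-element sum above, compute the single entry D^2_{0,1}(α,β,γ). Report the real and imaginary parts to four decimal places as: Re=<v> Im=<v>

Re=-0.2736 Im=0.0885

D^2_{0,1}(1.2379,1.8152,0.313) = e^{-i·0·1.2379}·d^2_{0,1}(1.8152)·e^{-i·1·0.313}. Compute d first:
c=cos(1.8152/2)=0.615639, s=sin(1.8152/2)=0.788028; N=√[2·2·6·1]=4.898979
The bounds max(0,m−m')=1 and min(l+m,l−m')=2 give 2 terms
  k=1: (−1)^0·4.8990/(2)·0.6156^3·0.7880^1 = +0.450397
  k=2: (−1)^1·4.8990/(2)·0.6156^1·0.7880^3 = -0.737951
d^2_{0,1}(1.8152) = +0.450397 -0.737951 = -0.287554
Phases: e^{-i·(0)·1.2379}=+1.000000+0.000000i, e^{-i·(1)·0.313}=+0.951414-0.307914i ⇒ D=-0.273583+0.088542i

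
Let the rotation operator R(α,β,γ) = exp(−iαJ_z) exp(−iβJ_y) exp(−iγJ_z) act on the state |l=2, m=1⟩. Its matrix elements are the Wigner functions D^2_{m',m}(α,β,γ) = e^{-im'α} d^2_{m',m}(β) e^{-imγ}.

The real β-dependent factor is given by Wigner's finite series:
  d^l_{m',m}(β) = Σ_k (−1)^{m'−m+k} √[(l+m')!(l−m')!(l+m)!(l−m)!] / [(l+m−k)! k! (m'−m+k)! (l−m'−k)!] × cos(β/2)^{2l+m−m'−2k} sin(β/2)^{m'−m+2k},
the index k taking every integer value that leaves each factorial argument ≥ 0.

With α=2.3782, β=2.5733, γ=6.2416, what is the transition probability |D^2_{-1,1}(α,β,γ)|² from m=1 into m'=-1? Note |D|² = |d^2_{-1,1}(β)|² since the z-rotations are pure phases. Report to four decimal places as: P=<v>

P=0.3991

First d^2_{-1,1}(β=2.5733), then the phase factors e^{-i(-1)α} and e^{-i(1)γ}:
Half-angle: c=0.280338, s=0.959901. N=√(1·6·6·1)=6.000000
Admissible k: 2..3 (factorial args all ≥0)
  k=2: (−1)^0·6.0000/(2)·0.2803^2·0.9599^2 = +0.217239
  k=3: (−1)^1·6.0000/(6)·0.2803^0·0.9599^4 = -0.848997
d^2_{-1,1}(2.5733) = +0.217239 -0.848997 = -0.631758
|D^2_{-1,1}|² = |d^2_{-1,1}(β)|² = (-0.631758)² = 0.399118 (the z-rotation phases have unit modulus)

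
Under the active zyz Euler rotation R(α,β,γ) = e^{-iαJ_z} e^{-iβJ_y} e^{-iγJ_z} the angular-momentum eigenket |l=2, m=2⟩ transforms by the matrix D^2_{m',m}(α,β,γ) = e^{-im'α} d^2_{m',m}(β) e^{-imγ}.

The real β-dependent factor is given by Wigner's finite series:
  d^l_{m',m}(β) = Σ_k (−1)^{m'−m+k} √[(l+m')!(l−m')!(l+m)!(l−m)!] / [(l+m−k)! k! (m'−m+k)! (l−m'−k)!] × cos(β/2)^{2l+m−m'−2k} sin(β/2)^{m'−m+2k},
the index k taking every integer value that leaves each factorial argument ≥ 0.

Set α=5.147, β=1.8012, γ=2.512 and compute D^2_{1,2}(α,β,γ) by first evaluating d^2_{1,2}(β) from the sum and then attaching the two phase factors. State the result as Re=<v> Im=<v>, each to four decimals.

D^2_{1,2}(5.147,1.8012,2.512) = e^{-i·1·5.147}·d^2_{1,2}(1.8012)·e^{-i·2·2.512}. Compute d first:
With c≡cos(β/2)=0.621140 and s≡sin(β/2)=0.783700, N=[6·1·24·1]^{1/2}=12.000000
k∈{1} keeps every argument non-negative
  k=1: (−1)^0·12.0000/(6)·0.6211^3·0.7837^1 = +0.375619
d^2_{1,2}(1.8012) = +0.375619
D = (+0.421058+0.907034i)·(+0.375619)·(+0.306592+0.951841i) = -0.275802+0.254997i

Re=-0.2758 Im=0.2550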